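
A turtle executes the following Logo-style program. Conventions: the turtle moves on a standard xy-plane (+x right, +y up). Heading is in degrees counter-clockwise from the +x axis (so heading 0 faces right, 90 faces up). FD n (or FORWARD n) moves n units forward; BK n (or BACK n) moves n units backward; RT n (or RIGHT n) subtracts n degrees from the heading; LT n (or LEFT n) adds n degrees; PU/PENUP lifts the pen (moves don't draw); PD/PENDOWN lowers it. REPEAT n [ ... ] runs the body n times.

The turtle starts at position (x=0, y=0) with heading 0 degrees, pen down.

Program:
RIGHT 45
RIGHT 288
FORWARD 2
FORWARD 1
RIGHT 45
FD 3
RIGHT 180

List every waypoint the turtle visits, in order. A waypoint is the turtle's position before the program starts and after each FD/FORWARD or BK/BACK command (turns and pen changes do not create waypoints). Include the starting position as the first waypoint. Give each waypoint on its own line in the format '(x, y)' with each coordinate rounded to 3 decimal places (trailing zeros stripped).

Answer: (0, 0)
(1.782, 0.908)
(2.673, 1.362)
(5.526, 0.435)

Derivation:
Executing turtle program step by step:
Start: pos=(0,0), heading=0, pen down
RT 45: heading 0 -> 315
RT 288: heading 315 -> 27
FD 2: (0,0) -> (1.782,0.908) [heading=27, draw]
FD 1: (1.782,0.908) -> (2.673,1.362) [heading=27, draw]
RT 45: heading 27 -> 342
FD 3: (2.673,1.362) -> (5.526,0.435) [heading=342, draw]
RT 180: heading 342 -> 162
Final: pos=(5.526,0.435), heading=162, 3 segment(s) drawn
Waypoints (4 total):
(0, 0)
(1.782, 0.908)
(2.673, 1.362)
(5.526, 0.435)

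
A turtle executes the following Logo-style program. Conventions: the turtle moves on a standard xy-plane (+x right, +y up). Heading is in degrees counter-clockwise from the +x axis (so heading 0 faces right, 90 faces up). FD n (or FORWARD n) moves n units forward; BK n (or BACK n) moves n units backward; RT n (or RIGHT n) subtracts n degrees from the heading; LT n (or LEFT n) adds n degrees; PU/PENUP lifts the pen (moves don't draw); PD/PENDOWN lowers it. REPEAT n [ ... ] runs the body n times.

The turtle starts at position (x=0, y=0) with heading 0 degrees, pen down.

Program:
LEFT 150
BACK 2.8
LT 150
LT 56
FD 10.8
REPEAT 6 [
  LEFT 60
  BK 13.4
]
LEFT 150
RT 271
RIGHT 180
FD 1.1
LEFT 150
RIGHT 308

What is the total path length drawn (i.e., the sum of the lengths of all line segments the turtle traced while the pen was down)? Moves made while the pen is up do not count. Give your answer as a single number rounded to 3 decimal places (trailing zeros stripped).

Executing turtle program step by step:
Start: pos=(0,0), heading=0, pen down
LT 150: heading 0 -> 150
BK 2.8: (0,0) -> (2.425,-1.4) [heading=150, draw]
LT 150: heading 150 -> 300
LT 56: heading 300 -> 356
FD 10.8: (2.425,-1.4) -> (13.199,-2.153) [heading=356, draw]
REPEAT 6 [
  -- iteration 1/6 --
  LT 60: heading 356 -> 56
  BK 13.4: (13.199,-2.153) -> (5.705,-13.262) [heading=56, draw]
  -- iteration 2/6 --
  LT 60: heading 56 -> 116
  BK 13.4: (5.705,-13.262) -> (11.58,-25.306) [heading=116, draw]
  -- iteration 3/6 --
  LT 60: heading 116 -> 176
  BK 13.4: (11.58,-25.306) -> (24.947,-26.241) [heading=176, draw]
  -- iteration 4/6 --
  LT 60: heading 176 -> 236
  BK 13.4: (24.947,-26.241) -> (32.44,-15.132) [heading=236, draw]
  -- iteration 5/6 --
  LT 60: heading 236 -> 296
  BK 13.4: (32.44,-15.132) -> (26.566,-3.088) [heading=296, draw]
  -- iteration 6/6 --
  LT 60: heading 296 -> 356
  BK 13.4: (26.566,-3.088) -> (13.199,-2.153) [heading=356, draw]
]
LT 150: heading 356 -> 146
RT 271: heading 146 -> 235
RT 180: heading 235 -> 55
FD 1.1: (13.199,-2.153) -> (13.829,-1.252) [heading=55, draw]
LT 150: heading 55 -> 205
RT 308: heading 205 -> 257
Final: pos=(13.829,-1.252), heading=257, 9 segment(s) drawn

Segment lengths:
  seg 1: (0,0) -> (2.425,-1.4), length = 2.8
  seg 2: (2.425,-1.4) -> (13.199,-2.153), length = 10.8
  seg 3: (13.199,-2.153) -> (5.705,-13.262), length = 13.4
  seg 4: (5.705,-13.262) -> (11.58,-25.306), length = 13.4
  seg 5: (11.58,-25.306) -> (24.947,-26.241), length = 13.4
  seg 6: (24.947,-26.241) -> (32.44,-15.132), length = 13.4
  seg 7: (32.44,-15.132) -> (26.566,-3.088), length = 13.4
  seg 8: (26.566,-3.088) -> (13.199,-2.153), length = 13.4
  seg 9: (13.199,-2.153) -> (13.829,-1.252), length = 1.1
Total = 95.1

Answer: 95.1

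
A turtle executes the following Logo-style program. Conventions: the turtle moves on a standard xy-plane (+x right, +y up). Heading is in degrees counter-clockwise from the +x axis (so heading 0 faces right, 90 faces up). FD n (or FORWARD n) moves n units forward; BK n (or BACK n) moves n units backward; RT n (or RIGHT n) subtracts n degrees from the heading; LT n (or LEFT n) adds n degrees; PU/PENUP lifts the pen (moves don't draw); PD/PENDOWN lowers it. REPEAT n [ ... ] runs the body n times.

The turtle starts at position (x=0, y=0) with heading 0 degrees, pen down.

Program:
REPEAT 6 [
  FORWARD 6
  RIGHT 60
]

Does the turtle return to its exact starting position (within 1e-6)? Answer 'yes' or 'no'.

Executing turtle program step by step:
Start: pos=(0,0), heading=0, pen down
REPEAT 6 [
  -- iteration 1/6 --
  FD 6: (0,0) -> (6,0) [heading=0, draw]
  RT 60: heading 0 -> 300
  -- iteration 2/6 --
  FD 6: (6,0) -> (9,-5.196) [heading=300, draw]
  RT 60: heading 300 -> 240
  -- iteration 3/6 --
  FD 6: (9,-5.196) -> (6,-10.392) [heading=240, draw]
  RT 60: heading 240 -> 180
  -- iteration 4/6 --
  FD 6: (6,-10.392) -> (0,-10.392) [heading=180, draw]
  RT 60: heading 180 -> 120
  -- iteration 5/6 --
  FD 6: (0,-10.392) -> (-3,-5.196) [heading=120, draw]
  RT 60: heading 120 -> 60
  -- iteration 6/6 --
  FD 6: (-3,-5.196) -> (0,0) [heading=60, draw]
  RT 60: heading 60 -> 0
]
Final: pos=(0,0), heading=0, 6 segment(s) drawn

Start position: (0, 0)
Final position: (0, 0)
Distance = 0; < 1e-6 -> CLOSED

Answer: yes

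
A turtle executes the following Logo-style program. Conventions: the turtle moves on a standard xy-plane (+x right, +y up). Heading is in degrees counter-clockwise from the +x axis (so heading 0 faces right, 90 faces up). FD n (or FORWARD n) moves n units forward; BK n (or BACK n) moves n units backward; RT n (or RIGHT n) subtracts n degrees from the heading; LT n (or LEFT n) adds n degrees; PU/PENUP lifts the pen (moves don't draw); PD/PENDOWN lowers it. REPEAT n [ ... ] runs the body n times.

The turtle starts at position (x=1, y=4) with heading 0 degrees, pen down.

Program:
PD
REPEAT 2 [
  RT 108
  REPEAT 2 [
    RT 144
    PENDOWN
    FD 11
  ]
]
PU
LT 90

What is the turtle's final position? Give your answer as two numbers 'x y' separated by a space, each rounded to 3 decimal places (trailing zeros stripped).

Answer: 13.298 7.996

Derivation:
Executing turtle program step by step:
Start: pos=(1,4), heading=0, pen down
PD: pen down
REPEAT 2 [
  -- iteration 1/2 --
  RT 108: heading 0 -> 252
  REPEAT 2 [
    -- iteration 1/2 --
    RT 144: heading 252 -> 108
    PD: pen down
    FD 11: (1,4) -> (-2.399,14.462) [heading=108, draw]
    -- iteration 2/2 --
    RT 144: heading 108 -> 324
    PD: pen down
    FD 11: (-2.399,14.462) -> (6.5,7.996) [heading=324, draw]
  ]
  -- iteration 2/2 --
  RT 108: heading 324 -> 216
  REPEAT 2 [
    -- iteration 1/2 --
    RT 144: heading 216 -> 72
    PD: pen down
    FD 11: (6.5,7.996) -> (9.899,18.458) [heading=72, draw]
    -- iteration 2/2 --
    RT 144: heading 72 -> 288
    PD: pen down
    FD 11: (9.899,18.458) -> (13.298,7.996) [heading=288, draw]
  ]
]
PU: pen up
LT 90: heading 288 -> 18
Final: pos=(13.298,7.996), heading=18, 4 segment(s) drawn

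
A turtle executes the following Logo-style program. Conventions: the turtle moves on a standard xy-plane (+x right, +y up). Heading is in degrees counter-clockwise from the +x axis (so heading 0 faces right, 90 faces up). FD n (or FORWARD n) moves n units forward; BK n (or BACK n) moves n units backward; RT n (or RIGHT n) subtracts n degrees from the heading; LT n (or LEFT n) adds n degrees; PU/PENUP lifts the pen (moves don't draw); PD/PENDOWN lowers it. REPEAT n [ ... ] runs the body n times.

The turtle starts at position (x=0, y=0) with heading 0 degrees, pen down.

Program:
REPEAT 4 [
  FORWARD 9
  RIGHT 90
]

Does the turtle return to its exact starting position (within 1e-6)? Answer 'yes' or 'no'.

Answer: yes

Derivation:
Executing turtle program step by step:
Start: pos=(0,0), heading=0, pen down
REPEAT 4 [
  -- iteration 1/4 --
  FD 9: (0,0) -> (9,0) [heading=0, draw]
  RT 90: heading 0 -> 270
  -- iteration 2/4 --
  FD 9: (9,0) -> (9,-9) [heading=270, draw]
  RT 90: heading 270 -> 180
  -- iteration 3/4 --
  FD 9: (9,-9) -> (0,-9) [heading=180, draw]
  RT 90: heading 180 -> 90
  -- iteration 4/4 --
  FD 9: (0,-9) -> (0,0) [heading=90, draw]
  RT 90: heading 90 -> 0
]
Final: pos=(0,0), heading=0, 4 segment(s) drawn

Start position: (0, 0)
Final position: (0, 0)
Distance = 0; < 1e-6 -> CLOSED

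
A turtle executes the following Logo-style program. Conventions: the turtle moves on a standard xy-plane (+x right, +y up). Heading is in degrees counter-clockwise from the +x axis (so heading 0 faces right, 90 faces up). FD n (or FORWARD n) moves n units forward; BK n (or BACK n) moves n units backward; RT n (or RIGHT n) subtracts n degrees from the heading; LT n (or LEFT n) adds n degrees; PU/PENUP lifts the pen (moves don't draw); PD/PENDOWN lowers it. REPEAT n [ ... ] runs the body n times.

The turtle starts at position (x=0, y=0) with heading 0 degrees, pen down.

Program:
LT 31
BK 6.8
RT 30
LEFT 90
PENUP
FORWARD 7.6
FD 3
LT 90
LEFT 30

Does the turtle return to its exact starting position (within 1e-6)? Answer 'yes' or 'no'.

Answer: no

Derivation:
Executing turtle program step by step:
Start: pos=(0,0), heading=0, pen down
LT 31: heading 0 -> 31
BK 6.8: (0,0) -> (-5.829,-3.502) [heading=31, draw]
RT 30: heading 31 -> 1
LT 90: heading 1 -> 91
PU: pen up
FD 7.6: (-5.829,-3.502) -> (-5.961,4.097) [heading=91, move]
FD 3: (-5.961,4.097) -> (-6.014,7.096) [heading=91, move]
LT 90: heading 91 -> 181
LT 30: heading 181 -> 211
Final: pos=(-6.014,7.096), heading=211, 1 segment(s) drawn

Start position: (0, 0)
Final position: (-6.014, 7.096)
Distance = 9.302; >= 1e-6 -> NOT closed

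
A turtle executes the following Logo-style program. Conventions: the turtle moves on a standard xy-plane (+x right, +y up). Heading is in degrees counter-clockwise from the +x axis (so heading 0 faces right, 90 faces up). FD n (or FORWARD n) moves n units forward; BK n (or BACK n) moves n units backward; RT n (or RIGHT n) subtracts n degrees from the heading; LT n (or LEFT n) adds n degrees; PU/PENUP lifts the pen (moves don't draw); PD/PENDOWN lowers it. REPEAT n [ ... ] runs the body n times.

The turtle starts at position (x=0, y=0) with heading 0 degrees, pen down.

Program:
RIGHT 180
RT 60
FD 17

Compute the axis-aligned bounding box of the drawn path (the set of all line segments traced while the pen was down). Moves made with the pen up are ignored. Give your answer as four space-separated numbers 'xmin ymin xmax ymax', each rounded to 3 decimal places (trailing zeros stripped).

Answer: -8.5 0 0 14.722

Derivation:
Executing turtle program step by step:
Start: pos=(0,0), heading=0, pen down
RT 180: heading 0 -> 180
RT 60: heading 180 -> 120
FD 17: (0,0) -> (-8.5,14.722) [heading=120, draw]
Final: pos=(-8.5,14.722), heading=120, 1 segment(s) drawn

Segment endpoints: x in {-8.5, 0}, y in {0, 14.722}
xmin=-8.5, ymin=0, xmax=0, ymax=14.722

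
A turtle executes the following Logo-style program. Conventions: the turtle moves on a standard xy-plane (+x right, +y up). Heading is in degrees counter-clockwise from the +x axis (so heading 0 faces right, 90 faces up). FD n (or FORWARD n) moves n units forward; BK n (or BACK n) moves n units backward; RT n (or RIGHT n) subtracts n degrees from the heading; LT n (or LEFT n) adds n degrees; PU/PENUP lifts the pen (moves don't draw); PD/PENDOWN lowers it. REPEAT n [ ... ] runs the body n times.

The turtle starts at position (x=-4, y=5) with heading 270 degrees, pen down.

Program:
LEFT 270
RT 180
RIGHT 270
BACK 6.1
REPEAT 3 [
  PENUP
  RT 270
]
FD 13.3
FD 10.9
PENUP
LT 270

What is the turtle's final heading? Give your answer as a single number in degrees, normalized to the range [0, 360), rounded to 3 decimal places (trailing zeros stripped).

Answer: 270

Derivation:
Executing turtle program step by step:
Start: pos=(-4,5), heading=270, pen down
LT 270: heading 270 -> 180
RT 180: heading 180 -> 0
RT 270: heading 0 -> 90
BK 6.1: (-4,5) -> (-4,-1.1) [heading=90, draw]
REPEAT 3 [
  -- iteration 1/3 --
  PU: pen up
  RT 270: heading 90 -> 180
  -- iteration 2/3 --
  PU: pen up
  RT 270: heading 180 -> 270
  -- iteration 3/3 --
  PU: pen up
  RT 270: heading 270 -> 0
]
FD 13.3: (-4,-1.1) -> (9.3,-1.1) [heading=0, move]
FD 10.9: (9.3,-1.1) -> (20.2,-1.1) [heading=0, move]
PU: pen up
LT 270: heading 0 -> 270
Final: pos=(20.2,-1.1), heading=270, 1 segment(s) drawn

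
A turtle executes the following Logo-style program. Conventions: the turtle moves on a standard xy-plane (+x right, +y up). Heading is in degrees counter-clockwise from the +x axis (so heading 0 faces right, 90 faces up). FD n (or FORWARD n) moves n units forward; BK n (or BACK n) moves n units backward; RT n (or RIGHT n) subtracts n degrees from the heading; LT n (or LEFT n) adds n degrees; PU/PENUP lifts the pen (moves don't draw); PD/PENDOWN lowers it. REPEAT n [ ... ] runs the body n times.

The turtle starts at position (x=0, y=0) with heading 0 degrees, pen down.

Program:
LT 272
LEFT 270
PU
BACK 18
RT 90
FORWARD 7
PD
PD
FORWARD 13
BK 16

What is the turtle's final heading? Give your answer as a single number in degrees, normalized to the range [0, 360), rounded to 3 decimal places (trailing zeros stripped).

Executing turtle program step by step:
Start: pos=(0,0), heading=0, pen down
LT 272: heading 0 -> 272
LT 270: heading 272 -> 182
PU: pen up
BK 18: (0,0) -> (17.989,0.628) [heading=182, move]
RT 90: heading 182 -> 92
FD 7: (17.989,0.628) -> (17.745,7.624) [heading=92, move]
PD: pen down
PD: pen down
FD 13: (17.745,7.624) -> (17.291,20.616) [heading=92, draw]
BK 16: (17.291,20.616) -> (17.849,4.626) [heading=92, draw]
Final: pos=(17.849,4.626), heading=92, 2 segment(s) drawn

Answer: 92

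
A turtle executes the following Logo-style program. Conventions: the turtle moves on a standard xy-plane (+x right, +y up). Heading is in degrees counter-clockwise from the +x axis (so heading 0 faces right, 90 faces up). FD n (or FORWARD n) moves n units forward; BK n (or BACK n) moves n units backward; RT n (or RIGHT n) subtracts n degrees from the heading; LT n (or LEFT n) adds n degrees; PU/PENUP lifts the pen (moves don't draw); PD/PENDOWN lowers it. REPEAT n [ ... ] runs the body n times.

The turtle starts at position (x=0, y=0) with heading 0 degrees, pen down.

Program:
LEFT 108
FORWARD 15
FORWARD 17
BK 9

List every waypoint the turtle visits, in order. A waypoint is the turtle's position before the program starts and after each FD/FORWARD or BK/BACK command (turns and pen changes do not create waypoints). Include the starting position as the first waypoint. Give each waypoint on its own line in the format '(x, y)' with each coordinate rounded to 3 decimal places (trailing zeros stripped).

Answer: (0, 0)
(-4.635, 14.266)
(-9.889, 30.434)
(-7.107, 21.874)

Derivation:
Executing turtle program step by step:
Start: pos=(0,0), heading=0, pen down
LT 108: heading 0 -> 108
FD 15: (0,0) -> (-4.635,14.266) [heading=108, draw]
FD 17: (-4.635,14.266) -> (-9.889,30.434) [heading=108, draw]
BK 9: (-9.889,30.434) -> (-7.107,21.874) [heading=108, draw]
Final: pos=(-7.107,21.874), heading=108, 3 segment(s) drawn
Waypoints (4 total):
(0, 0)
(-4.635, 14.266)
(-9.889, 30.434)
(-7.107, 21.874)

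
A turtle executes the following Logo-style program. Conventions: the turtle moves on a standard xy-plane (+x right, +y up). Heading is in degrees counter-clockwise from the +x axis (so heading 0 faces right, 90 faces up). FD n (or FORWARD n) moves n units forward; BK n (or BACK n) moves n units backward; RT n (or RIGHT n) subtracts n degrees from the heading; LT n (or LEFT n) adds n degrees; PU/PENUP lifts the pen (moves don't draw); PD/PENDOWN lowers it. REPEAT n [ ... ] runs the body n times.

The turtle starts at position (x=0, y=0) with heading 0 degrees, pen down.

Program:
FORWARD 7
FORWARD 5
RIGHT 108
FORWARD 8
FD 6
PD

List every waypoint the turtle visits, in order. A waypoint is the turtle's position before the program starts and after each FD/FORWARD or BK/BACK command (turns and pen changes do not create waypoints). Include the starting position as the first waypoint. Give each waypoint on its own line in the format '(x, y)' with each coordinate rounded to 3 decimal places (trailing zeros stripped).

Answer: (0, 0)
(7, 0)
(12, 0)
(9.528, -7.608)
(7.674, -13.315)

Derivation:
Executing turtle program step by step:
Start: pos=(0,0), heading=0, pen down
FD 7: (0,0) -> (7,0) [heading=0, draw]
FD 5: (7,0) -> (12,0) [heading=0, draw]
RT 108: heading 0 -> 252
FD 8: (12,0) -> (9.528,-7.608) [heading=252, draw]
FD 6: (9.528,-7.608) -> (7.674,-13.315) [heading=252, draw]
PD: pen down
Final: pos=(7.674,-13.315), heading=252, 4 segment(s) drawn
Waypoints (5 total):
(0, 0)
(7, 0)
(12, 0)
(9.528, -7.608)
(7.674, -13.315)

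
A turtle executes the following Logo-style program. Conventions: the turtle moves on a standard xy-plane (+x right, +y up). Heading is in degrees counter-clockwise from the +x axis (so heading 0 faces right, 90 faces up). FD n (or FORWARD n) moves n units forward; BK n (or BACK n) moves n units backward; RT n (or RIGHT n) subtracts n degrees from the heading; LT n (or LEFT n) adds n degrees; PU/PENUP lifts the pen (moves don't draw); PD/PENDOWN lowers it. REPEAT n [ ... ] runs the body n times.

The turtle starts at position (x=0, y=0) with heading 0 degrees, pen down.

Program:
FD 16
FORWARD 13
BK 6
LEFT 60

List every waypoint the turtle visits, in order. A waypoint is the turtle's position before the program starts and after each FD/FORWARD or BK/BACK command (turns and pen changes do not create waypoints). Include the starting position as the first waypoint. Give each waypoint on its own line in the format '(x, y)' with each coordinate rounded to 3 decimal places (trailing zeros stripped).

Answer: (0, 0)
(16, 0)
(29, 0)
(23, 0)

Derivation:
Executing turtle program step by step:
Start: pos=(0,0), heading=0, pen down
FD 16: (0,0) -> (16,0) [heading=0, draw]
FD 13: (16,0) -> (29,0) [heading=0, draw]
BK 6: (29,0) -> (23,0) [heading=0, draw]
LT 60: heading 0 -> 60
Final: pos=(23,0), heading=60, 3 segment(s) drawn
Waypoints (4 total):
(0, 0)
(16, 0)
(29, 0)
(23, 0)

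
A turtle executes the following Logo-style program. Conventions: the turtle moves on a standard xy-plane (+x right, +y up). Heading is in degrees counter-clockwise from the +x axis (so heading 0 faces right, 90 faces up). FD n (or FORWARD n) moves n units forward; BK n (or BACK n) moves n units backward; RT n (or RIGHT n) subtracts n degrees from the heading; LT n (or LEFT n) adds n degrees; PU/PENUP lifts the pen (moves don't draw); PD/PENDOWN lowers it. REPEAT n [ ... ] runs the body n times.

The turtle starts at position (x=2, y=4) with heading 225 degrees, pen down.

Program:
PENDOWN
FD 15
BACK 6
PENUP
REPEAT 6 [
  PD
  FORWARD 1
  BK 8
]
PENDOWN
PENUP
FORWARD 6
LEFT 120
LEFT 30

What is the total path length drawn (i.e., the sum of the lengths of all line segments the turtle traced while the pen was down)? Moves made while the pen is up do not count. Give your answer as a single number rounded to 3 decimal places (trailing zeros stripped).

Answer: 75

Derivation:
Executing turtle program step by step:
Start: pos=(2,4), heading=225, pen down
PD: pen down
FD 15: (2,4) -> (-8.607,-6.607) [heading=225, draw]
BK 6: (-8.607,-6.607) -> (-4.364,-2.364) [heading=225, draw]
PU: pen up
REPEAT 6 [
  -- iteration 1/6 --
  PD: pen down
  FD 1: (-4.364,-2.364) -> (-5.071,-3.071) [heading=225, draw]
  BK 8: (-5.071,-3.071) -> (0.586,2.586) [heading=225, draw]
  -- iteration 2/6 --
  PD: pen down
  FD 1: (0.586,2.586) -> (-0.121,1.879) [heading=225, draw]
  BK 8: (-0.121,1.879) -> (5.536,7.536) [heading=225, draw]
  -- iteration 3/6 --
  PD: pen down
  FD 1: (5.536,7.536) -> (4.828,6.828) [heading=225, draw]
  BK 8: (4.828,6.828) -> (10.485,12.485) [heading=225, draw]
  -- iteration 4/6 --
  PD: pen down
  FD 1: (10.485,12.485) -> (9.778,11.778) [heading=225, draw]
  BK 8: (9.778,11.778) -> (15.435,17.435) [heading=225, draw]
  -- iteration 5/6 --
  PD: pen down
  FD 1: (15.435,17.435) -> (14.728,16.728) [heading=225, draw]
  BK 8: (14.728,16.728) -> (20.385,22.385) [heading=225, draw]
  -- iteration 6/6 --
  PD: pen down
  FD 1: (20.385,22.385) -> (19.678,21.678) [heading=225, draw]
  BK 8: (19.678,21.678) -> (25.335,27.335) [heading=225, draw]
]
PD: pen down
PU: pen up
FD 6: (25.335,27.335) -> (21.092,23.092) [heading=225, move]
LT 120: heading 225 -> 345
LT 30: heading 345 -> 15
Final: pos=(21.092,23.092), heading=15, 14 segment(s) drawn

Segment lengths:
  seg 1: (2,4) -> (-8.607,-6.607), length = 15
  seg 2: (-8.607,-6.607) -> (-4.364,-2.364), length = 6
  seg 3: (-4.364,-2.364) -> (-5.071,-3.071), length = 1
  seg 4: (-5.071,-3.071) -> (0.586,2.586), length = 8
  seg 5: (0.586,2.586) -> (-0.121,1.879), length = 1
  seg 6: (-0.121,1.879) -> (5.536,7.536), length = 8
  seg 7: (5.536,7.536) -> (4.828,6.828), length = 1
  seg 8: (4.828,6.828) -> (10.485,12.485), length = 8
  seg 9: (10.485,12.485) -> (9.778,11.778), length = 1
  seg 10: (9.778,11.778) -> (15.435,17.435), length = 8
  seg 11: (15.435,17.435) -> (14.728,16.728), length = 1
  seg 12: (14.728,16.728) -> (20.385,22.385), length = 8
  seg 13: (20.385,22.385) -> (19.678,21.678), length = 1
  seg 14: (19.678,21.678) -> (25.335,27.335), length = 8
Total = 75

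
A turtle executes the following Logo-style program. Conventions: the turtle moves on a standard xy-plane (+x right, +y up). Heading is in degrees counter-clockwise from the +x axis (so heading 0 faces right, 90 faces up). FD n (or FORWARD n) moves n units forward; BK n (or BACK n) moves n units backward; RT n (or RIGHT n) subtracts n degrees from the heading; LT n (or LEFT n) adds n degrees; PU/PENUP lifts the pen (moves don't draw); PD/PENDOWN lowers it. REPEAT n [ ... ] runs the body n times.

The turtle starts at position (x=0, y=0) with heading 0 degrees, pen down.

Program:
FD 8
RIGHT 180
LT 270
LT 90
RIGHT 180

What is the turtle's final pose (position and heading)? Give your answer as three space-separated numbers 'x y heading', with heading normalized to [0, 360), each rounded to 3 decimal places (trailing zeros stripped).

Executing turtle program step by step:
Start: pos=(0,0), heading=0, pen down
FD 8: (0,0) -> (8,0) [heading=0, draw]
RT 180: heading 0 -> 180
LT 270: heading 180 -> 90
LT 90: heading 90 -> 180
RT 180: heading 180 -> 0
Final: pos=(8,0), heading=0, 1 segment(s) drawn

Answer: 8 0 0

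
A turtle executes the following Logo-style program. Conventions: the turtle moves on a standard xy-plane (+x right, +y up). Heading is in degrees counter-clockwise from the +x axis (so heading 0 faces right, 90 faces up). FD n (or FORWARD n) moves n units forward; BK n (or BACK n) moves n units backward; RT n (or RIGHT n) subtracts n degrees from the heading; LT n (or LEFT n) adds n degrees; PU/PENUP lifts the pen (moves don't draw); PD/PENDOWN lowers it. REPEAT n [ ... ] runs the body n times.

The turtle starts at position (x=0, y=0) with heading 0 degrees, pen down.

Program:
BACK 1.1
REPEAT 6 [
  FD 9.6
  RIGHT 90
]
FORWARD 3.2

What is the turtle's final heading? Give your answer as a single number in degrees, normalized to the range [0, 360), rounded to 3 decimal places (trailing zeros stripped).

Answer: 180

Derivation:
Executing turtle program step by step:
Start: pos=(0,0), heading=0, pen down
BK 1.1: (0,0) -> (-1.1,0) [heading=0, draw]
REPEAT 6 [
  -- iteration 1/6 --
  FD 9.6: (-1.1,0) -> (8.5,0) [heading=0, draw]
  RT 90: heading 0 -> 270
  -- iteration 2/6 --
  FD 9.6: (8.5,0) -> (8.5,-9.6) [heading=270, draw]
  RT 90: heading 270 -> 180
  -- iteration 3/6 --
  FD 9.6: (8.5,-9.6) -> (-1.1,-9.6) [heading=180, draw]
  RT 90: heading 180 -> 90
  -- iteration 4/6 --
  FD 9.6: (-1.1,-9.6) -> (-1.1,0) [heading=90, draw]
  RT 90: heading 90 -> 0
  -- iteration 5/6 --
  FD 9.6: (-1.1,0) -> (8.5,0) [heading=0, draw]
  RT 90: heading 0 -> 270
  -- iteration 6/6 --
  FD 9.6: (8.5,0) -> (8.5,-9.6) [heading=270, draw]
  RT 90: heading 270 -> 180
]
FD 3.2: (8.5,-9.6) -> (5.3,-9.6) [heading=180, draw]
Final: pos=(5.3,-9.6), heading=180, 8 segment(s) drawn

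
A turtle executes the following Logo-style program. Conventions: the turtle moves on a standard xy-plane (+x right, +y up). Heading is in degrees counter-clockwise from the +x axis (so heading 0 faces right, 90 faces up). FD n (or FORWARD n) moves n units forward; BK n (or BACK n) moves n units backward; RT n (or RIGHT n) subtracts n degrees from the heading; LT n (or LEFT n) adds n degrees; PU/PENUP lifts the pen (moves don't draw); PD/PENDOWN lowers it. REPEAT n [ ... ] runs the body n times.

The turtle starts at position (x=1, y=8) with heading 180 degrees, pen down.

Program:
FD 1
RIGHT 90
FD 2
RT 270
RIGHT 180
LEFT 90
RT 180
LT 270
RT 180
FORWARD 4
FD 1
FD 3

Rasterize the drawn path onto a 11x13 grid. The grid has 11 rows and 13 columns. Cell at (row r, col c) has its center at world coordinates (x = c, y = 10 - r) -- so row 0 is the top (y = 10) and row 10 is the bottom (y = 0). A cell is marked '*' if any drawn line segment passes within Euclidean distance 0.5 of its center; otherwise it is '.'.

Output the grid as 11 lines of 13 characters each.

Segment 0: (1,8) -> (0,8)
Segment 1: (0,8) -> (0,10)
Segment 2: (0,10) -> (4,10)
Segment 3: (4,10) -> (5,10)
Segment 4: (5,10) -> (8,10)

Answer: *********....
*............
**...........
.............
.............
.............
.............
.............
.............
.............
.............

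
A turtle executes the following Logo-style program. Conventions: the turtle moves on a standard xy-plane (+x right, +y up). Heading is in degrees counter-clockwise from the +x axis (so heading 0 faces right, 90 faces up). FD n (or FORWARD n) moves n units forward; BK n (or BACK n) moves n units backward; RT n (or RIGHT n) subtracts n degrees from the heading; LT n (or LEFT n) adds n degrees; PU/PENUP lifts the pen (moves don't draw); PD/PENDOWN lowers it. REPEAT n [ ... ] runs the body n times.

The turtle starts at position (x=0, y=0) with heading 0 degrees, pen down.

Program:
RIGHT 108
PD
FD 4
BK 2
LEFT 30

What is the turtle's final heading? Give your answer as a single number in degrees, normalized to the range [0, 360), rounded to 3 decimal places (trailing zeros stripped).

Answer: 282

Derivation:
Executing turtle program step by step:
Start: pos=(0,0), heading=0, pen down
RT 108: heading 0 -> 252
PD: pen down
FD 4: (0,0) -> (-1.236,-3.804) [heading=252, draw]
BK 2: (-1.236,-3.804) -> (-0.618,-1.902) [heading=252, draw]
LT 30: heading 252 -> 282
Final: pos=(-0.618,-1.902), heading=282, 2 segment(s) drawn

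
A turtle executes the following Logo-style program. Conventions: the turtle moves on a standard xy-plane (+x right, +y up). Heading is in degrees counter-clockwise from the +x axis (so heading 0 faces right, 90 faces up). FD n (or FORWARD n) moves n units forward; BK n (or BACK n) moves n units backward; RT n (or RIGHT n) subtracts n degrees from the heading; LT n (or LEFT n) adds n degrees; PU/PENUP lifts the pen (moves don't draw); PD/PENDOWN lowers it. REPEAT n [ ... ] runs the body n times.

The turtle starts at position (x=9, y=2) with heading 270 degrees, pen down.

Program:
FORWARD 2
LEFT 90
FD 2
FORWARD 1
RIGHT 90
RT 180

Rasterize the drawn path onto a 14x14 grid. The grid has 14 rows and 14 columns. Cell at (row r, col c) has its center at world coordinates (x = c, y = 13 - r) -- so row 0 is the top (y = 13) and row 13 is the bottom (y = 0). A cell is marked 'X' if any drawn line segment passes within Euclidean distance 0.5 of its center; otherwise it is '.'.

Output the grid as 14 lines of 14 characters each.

Segment 0: (9,2) -> (9,0)
Segment 1: (9,0) -> (11,-0)
Segment 2: (11,-0) -> (12,-0)

Answer: ..............
..............
..............
..............
..............
..............
..............
..............
..............
..............
..............
.........X....
.........X....
.........XXXX.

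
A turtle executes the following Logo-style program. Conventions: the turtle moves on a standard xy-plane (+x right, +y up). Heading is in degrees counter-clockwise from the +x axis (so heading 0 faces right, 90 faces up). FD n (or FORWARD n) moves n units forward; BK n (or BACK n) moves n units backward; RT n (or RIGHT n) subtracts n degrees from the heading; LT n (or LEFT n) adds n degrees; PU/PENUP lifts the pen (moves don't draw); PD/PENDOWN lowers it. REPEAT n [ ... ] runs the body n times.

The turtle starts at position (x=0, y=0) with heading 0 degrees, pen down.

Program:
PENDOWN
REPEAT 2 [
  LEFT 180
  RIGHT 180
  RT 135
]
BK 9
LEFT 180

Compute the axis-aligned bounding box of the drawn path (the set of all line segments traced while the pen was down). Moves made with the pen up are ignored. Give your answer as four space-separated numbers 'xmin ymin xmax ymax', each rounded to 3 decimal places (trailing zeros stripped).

Executing turtle program step by step:
Start: pos=(0,0), heading=0, pen down
PD: pen down
REPEAT 2 [
  -- iteration 1/2 --
  LT 180: heading 0 -> 180
  RT 180: heading 180 -> 0
  RT 135: heading 0 -> 225
  -- iteration 2/2 --
  LT 180: heading 225 -> 45
  RT 180: heading 45 -> 225
  RT 135: heading 225 -> 90
]
BK 9: (0,0) -> (0,-9) [heading=90, draw]
LT 180: heading 90 -> 270
Final: pos=(0,-9), heading=270, 1 segment(s) drawn

Segment endpoints: x in {0, 0}, y in {-9, 0}
xmin=0, ymin=-9, xmax=0, ymax=0

Answer: 0 -9 0 0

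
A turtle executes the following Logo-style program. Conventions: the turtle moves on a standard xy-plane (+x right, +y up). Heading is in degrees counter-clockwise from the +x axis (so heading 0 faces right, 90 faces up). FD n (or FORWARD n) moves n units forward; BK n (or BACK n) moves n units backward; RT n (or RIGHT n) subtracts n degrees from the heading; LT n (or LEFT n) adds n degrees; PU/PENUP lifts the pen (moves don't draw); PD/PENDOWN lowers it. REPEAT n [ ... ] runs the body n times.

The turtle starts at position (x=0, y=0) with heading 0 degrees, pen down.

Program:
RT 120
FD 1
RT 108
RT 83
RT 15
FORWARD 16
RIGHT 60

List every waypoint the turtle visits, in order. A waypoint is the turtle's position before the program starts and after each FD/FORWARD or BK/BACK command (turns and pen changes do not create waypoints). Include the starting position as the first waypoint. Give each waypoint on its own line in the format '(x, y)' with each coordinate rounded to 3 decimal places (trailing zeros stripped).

Answer: (0, 0)
(-0.5, -0.866)
(12.765, 8.081)

Derivation:
Executing turtle program step by step:
Start: pos=(0,0), heading=0, pen down
RT 120: heading 0 -> 240
FD 1: (0,0) -> (-0.5,-0.866) [heading=240, draw]
RT 108: heading 240 -> 132
RT 83: heading 132 -> 49
RT 15: heading 49 -> 34
FD 16: (-0.5,-0.866) -> (12.765,8.081) [heading=34, draw]
RT 60: heading 34 -> 334
Final: pos=(12.765,8.081), heading=334, 2 segment(s) drawn
Waypoints (3 total):
(0, 0)
(-0.5, -0.866)
(12.765, 8.081)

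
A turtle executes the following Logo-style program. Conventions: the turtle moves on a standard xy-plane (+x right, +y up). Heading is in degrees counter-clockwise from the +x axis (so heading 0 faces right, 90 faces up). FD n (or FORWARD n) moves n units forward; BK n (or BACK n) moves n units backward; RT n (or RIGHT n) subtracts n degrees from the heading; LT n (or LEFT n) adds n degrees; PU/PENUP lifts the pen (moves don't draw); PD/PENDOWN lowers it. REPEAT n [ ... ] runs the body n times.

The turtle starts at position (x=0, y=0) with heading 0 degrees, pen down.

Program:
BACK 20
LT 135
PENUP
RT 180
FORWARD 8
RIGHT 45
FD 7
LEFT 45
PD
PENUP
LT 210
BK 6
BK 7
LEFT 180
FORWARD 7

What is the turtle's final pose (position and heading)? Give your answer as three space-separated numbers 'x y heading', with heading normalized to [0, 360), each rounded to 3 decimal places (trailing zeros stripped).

Answer: 4.975 -17.833 345

Derivation:
Executing turtle program step by step:
Start: pos=(0,0), heading=0, pen down
BK 20: (0,0) -> (-20,0) [heading=0, draw]
LT 135: heading 0 -> 135
PU: pen up
RT 180: heading 135 -> 315
FD 8: (-20,0) -> (-14.343,-5.657) [heading=315, move]
RT 45: heading 315 -> 270
FD 7: (-14.343,-5.657) -> (-14.343,-12.657) [heading=270, move]
LT 45: heading 270 -> 315
PD: pen down
PU: pen up
LT 210: heading 315 -> 165
BK 6: (-14.343,-12.657) -> (-8.548,-14.21) [heading=165, move]
BK 7: (-8.548,-14.21) -> (-1.786,-16.022) [heading=165, move]
LT 180: heading 165 -> 345
FD 7: (-1.786,-16.022) -> (4.975,-17.833) [heading=345, move]
Final: pos=(4.975,-17.833), heading=345, 1 segment(s) drawn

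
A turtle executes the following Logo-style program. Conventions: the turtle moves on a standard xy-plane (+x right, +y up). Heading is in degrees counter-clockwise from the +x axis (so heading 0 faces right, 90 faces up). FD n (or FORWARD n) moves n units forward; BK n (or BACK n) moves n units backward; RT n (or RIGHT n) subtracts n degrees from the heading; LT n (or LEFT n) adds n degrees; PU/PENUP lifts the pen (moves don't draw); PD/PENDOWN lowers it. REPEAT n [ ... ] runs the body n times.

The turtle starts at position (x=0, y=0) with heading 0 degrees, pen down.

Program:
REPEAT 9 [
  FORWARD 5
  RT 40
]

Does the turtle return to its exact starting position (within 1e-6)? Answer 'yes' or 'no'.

Answer: yes

Derivation:
Executing turtle program step by step:
Start: pos=(0,0), heading=0, pen down
REPEAT 9 [
  -- iteration 1/9 --
  FD 5: (0,0) -> (5,0) [heading=0, draw]
  RT 40: heading 0 -> 320
  -- iteration 2/9 --
  FD 5: (5,0) -> (8.83,-3.214) [heading=320, draw]
  RT 40: heading 320 -> 280
  -- iteration 3/9 --
  FD 5: (8.83,-3.214) -> (9.698,-8.138) [heading=280, draw]
  RT 40: heading 280 -> 240
  -- iteration 4/9 --
  FD 5: (9.698,-8.138) -> (7.198,-12.468) [heading=240, draw]
  RT 40: heading 240 -> 200
  -- iteration 5/9 --
  FD 5: (7.198,-12.468) -> (2.5,-14.178) [heading=200, draw]
  RT 40: heading 200 -> 160
  -- iteration 6/9 --
  FD 5: (2.5,-14.178) -> (-2.198,-12.468) [heading=160, draw]
  RT 40: heading 160 -> 120
  -- iteration 7/9 --
  FD 5: (-2.198,-12.468) -> (-4.698,-8.138) [heading=120, draw]
  RT 40: heading 120 -> 80
  -- iteration 8/9 --
  FD 5: (-4.698,-8.138) -> (-3.83,-3.214) [heading=80, draw]
  RT 40: heading 80 -> 40
  -- iteration 9/9 --
  FD 5: (-3.83,-3.214) -> (0,0) [heading=40, draw]
  RT 40: heading 40 -> 0
]
Final: pos=(0,0), heading=0, 9 segment(s) drawn

Start position: (0, 0)
Final position: (0, 0)
Distance = 0; < 1e-6 -> CLOSED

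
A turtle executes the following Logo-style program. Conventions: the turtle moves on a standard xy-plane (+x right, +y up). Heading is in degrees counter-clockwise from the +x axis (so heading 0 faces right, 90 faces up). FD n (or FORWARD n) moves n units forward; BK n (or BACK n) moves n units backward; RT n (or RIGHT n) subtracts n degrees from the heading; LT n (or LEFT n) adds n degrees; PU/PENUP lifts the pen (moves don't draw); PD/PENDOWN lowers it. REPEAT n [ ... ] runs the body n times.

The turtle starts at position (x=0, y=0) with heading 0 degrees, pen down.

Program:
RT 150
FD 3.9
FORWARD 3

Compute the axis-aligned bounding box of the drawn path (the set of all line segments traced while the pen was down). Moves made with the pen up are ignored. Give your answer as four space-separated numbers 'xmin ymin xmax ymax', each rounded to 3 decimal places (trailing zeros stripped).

Answer: -5.976 -3.45 0 0

Derivation:
Executing turtle program step by step:
Start: pos=(0,0), heading=0, pen down
RT 150: heading 0 -> 210
FD 3.9: (0,0) -> (-3.377,-1.95) [heading=210, draw]
FD 3: (-3.377,-1.95) -> (-5.976,-3.45) [heading=210, draw]
Final: pos=(-5.976,-3.45), heading=210, 2 segment(s) drawn

Segment endpoints: x in {-5.976, -3.377, 0}, y in {-3.45, -1.95, 0}
xmin=-5.976, ymin=-3.45, xmax=0, ymax=0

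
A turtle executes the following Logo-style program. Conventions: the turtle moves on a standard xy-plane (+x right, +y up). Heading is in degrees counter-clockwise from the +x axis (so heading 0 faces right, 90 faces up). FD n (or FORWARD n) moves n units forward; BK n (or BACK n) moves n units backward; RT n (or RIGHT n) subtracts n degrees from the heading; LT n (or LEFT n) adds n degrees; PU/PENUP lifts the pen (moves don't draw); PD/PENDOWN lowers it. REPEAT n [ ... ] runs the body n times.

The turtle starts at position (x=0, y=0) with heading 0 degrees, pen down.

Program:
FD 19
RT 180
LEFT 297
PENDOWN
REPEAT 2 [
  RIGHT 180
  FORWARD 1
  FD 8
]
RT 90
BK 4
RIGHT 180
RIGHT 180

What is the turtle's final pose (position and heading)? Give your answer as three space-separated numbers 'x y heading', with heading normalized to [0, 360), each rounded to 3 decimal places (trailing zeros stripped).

Executing turtle program step by step:
Start: pos=(0,0), heading=0, pen down
FD 19: (0,0) -> (19,0) [heading=0, draw]
RT 180: heading 0 -> 180
LT 297: heading 180 -> 117
PD: pen down
REPEAT 2 [
  -- iteration 1/2 --
  RT 180: heading 117 -> 297
  FD 1: (19,0) -> (19.454,-0.891) [heading=297, draw]
  FD 8: (19.454,-0.891) -> (23.086,-8.019) [heading=297, draw]
  -- iteration 2/2 --
  RT 180: heading 297 -> 117
  FD 1: (23.086,-8.019) -> (22.632,-7.128) [heading=117, draw]
  FD 8: (22.632,-7.128) -> (19,0) [heading=117, draw]
]
RT 90: heading 117 -> 27
BK 4: (19,0) -> (15.436,-1.816) [heading=27, draw]
RT 180: heading 27 -> 207
RT 180: heading 207 -> 27
Final: pos=(15.436,-1.816), heading=27, 6 segment(s) drawn

Answer: 15.436 -1.816 27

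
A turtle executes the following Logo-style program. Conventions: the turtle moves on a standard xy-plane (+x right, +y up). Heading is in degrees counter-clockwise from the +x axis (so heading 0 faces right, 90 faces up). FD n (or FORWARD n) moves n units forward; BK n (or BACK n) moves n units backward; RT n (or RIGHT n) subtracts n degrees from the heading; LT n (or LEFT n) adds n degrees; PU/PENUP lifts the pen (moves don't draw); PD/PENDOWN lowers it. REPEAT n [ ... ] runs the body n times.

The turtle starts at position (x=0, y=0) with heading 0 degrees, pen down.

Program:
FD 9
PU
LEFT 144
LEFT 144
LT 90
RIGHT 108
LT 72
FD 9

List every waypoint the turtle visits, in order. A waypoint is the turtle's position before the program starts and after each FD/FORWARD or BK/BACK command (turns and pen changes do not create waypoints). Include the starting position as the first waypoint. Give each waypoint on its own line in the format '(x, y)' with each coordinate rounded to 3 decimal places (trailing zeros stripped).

Answer: (0, 0)
(9, 0)
(17.56, -2.781)

Derivation:
Executing turtle program step by step:
Start: pos=(0,0), heading=0, pen down
FD 9: (0,0) -> (9,0) [heading=0, draw]
PU: pen up
LT 144: heading 0 -> 144
LT 144: heading 144 -> 288
LT 90: heading 288 -> 18
RT 108: heading 18 -> 270
LT 72: heading 270 -> 342
FD 9: (9,0) -> (17.56,-2.781) [heading=342, move]
Final: pos=(17.56,-2.781), heading=342, 1 segment(s) drawn
Waypoints (3 total):
(0, 0)
(9, 0)
(17.56, -2.781)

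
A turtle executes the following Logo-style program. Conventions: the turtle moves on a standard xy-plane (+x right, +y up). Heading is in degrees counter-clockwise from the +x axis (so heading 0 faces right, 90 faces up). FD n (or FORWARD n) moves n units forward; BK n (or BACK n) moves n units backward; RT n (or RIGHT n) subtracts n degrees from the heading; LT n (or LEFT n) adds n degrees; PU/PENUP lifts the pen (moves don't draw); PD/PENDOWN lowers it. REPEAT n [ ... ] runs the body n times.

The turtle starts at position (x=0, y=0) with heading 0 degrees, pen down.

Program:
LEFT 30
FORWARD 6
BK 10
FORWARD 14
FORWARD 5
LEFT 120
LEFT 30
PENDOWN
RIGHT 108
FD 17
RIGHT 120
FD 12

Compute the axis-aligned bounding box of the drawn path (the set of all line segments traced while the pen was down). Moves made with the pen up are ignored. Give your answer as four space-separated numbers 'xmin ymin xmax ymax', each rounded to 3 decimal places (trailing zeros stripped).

Executing turtle program step by step:
Start: pos=(0,0), heading=0, pen down
LT 30: heading 0 -> 30
FD 6: (0,0) -> (5.196,3) [heading=30, draw]
BK 10: (5.196,3) -> (-3.464,-2) [heading=30, draw]
FD 14: (-3.464,-2) -> (8.66,5) [heading=30, draw]
FD 5: (8.66,5) -> (12.99,7.5) [heading=30, draw]
LT 120: heading 30 -> 150
LT 30: heading 150 -> 180
PD: pen down
RT 108: heading 180 -> 72
FD 17: (12.99,7.5) -> (18.244,23.668) [heading=72, draw]
RT 120: heading 72 -> 312
FD 12: (18.244,23.668) -> (26.273,14.75) [heading=312, draw]
Final: pos=(26.273,14.75), heading=312, 6 segment(s) drawn

Segment endpoints: x in {-3.464, 0, 5.196, 8.66, 12.99, 18.244, 26.273}, y in {-2, 0, 3, 5, 7.5, 14.75, 23.668}
xmin=-3.464, ymin=-2, xmax=26.273, ymax=23.668

Answer: -3.464 -2 26.273 23.668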